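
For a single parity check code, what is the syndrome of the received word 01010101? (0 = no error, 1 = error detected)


Syndrome = XOR of all bits = 0 XOR 1 XOR 0 XOR 1 XOR 0 XOR 1 XOR 0 XOR 1 = 0

0


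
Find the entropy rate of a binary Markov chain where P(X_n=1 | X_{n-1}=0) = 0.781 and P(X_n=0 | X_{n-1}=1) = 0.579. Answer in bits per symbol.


Stationary distribution: pi_0 = p10/(p01+p10) = 0.4257, pi_1 = 0.5743. Entropy rate H' = pi_0*H(p01) + pi_1*H(p10) = 0.4257*0.7583 + 0.5743*0.9819 = 0.8867

0.8867 bits/symbol


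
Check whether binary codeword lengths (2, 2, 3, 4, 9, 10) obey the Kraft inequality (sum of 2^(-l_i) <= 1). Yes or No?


Kraft sum = sum(2^(-l_i)) = 0.6904, need <= 1. Result: satisfied (a binary prefix-free code with these lengths exists)

Yes


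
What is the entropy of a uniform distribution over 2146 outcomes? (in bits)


H = log2(n) = log2(2146) = 11.0674

11.0674 bits


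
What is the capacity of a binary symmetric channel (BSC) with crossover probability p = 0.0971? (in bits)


H(p) = -p*log2(p) - (1-p)*log2(1-p) = -0.0971*log2(0.0971) - 0.9029*log2(0.9029) = 0.326682 + 0.133053 = 0.4597. C = 1 - H(p) = 1 - 0.4597 = 0.5403

0.5403 bits


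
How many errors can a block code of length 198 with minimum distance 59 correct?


Correction capability = floor((d-1)/2) = floor((59-1)/2) = 29

29 errors


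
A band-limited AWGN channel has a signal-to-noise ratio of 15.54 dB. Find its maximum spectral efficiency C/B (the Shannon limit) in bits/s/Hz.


SNR_linear = 10^(15.54/10) = 35.8096; C/B = log2(1 + SNR_linear) = log2(1 + 35.8096) = 5.202

5.202 bits/s/Hz


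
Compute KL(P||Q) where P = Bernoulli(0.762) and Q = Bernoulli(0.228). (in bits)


KL = p*log2(p/q) + (1-p)*log2((1-p)/(1-q)) = 0.762*log2(0.762/0.228) + 0.238*log2(0.238/0.772) = 0.9224

0.9224 bits


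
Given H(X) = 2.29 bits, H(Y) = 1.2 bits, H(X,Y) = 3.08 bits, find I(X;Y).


I(X;Y) = H(X) + H(Y) - H(X,Y) = 2.29 + 1.2 - 3.08 = 0.41

0.41 bits


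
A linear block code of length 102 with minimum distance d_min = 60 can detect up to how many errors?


Detection capability = d_min - 1 = 60 - 1 = 59

59 errors


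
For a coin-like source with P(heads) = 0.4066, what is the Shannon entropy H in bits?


H = -p*log2(p) - (1-p)*log2(1-p). -0.4066*log2(0.4066) = 0.527896; -0.5934*log2(0.5934) = 0.446785. H = 0.527896 + 0.446785 = 0.9747

0.9747 bits


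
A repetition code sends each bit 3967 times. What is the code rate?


Rate = k/n = 1/3967

1/3967


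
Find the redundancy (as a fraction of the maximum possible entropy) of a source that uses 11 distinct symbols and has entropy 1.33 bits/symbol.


H_max = log2(K) = log2(11) = 3.4594 bits/symbol. Redundancy = 1 - H/H_max = 1 - 1.33/3.4594 = 1 - 0.3845 = 0.6155

0.6155


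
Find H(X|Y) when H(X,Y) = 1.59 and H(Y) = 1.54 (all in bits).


H(X|Y) = H(X,Y) - H(Y) = 1.59 - 1.54 = 0.05

0.05 bits


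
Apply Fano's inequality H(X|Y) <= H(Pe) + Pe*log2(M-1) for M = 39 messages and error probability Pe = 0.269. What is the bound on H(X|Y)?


H(Pe) = -Pe*log2(Pe) - (1-Pe)*log2(1-Pe) = -0.269*log2(0.269) - 0.731*log2(0.731) = 0.509573 + 0.330453 = 0.84. Pe*log2(M-1) = 0.269*log2(38) = 1.411693. Bound = H(Pe) + Pe*log2(M-1) = 0.509573 + 0.330453 + 1.411693 = 2.2517

2.2517 bits


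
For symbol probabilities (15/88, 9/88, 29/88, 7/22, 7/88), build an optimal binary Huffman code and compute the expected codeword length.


Huffman construction (repeatedly merge the two least-probable nodes; each merge adds 1 bit to every symbol beneath it): 7/88 + 9/88 = 2/11; 15/88 + 2/11 = 31/88; 7/22 + 29/88 = 57/88; 31/88 + 57/88 = 1. Resulting codeword lengths (in the order the probabilities were given): (2, 3, 2, 2, 3). L_avg = sum(p_i * l_i) = 15/88*2 + 9/88*3 + 29/88*2 + 7/22*2 + 7/88*3 = 24/11 = 2.1818

2.1818 bits


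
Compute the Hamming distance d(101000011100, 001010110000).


Count differing positions: ^ . . . ^ . ^ . ^ ^ . . = 5 differences

5


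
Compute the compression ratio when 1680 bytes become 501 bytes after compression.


Ratio = original / compressed = 1680 / 501 = 3.3533

3.3533


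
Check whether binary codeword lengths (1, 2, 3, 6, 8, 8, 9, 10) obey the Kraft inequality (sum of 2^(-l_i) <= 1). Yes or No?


Kraft sum = sum(2^(-l_i)) = 0.9014, need <= 1. Result: satisfied (a binary prefix-free code with these lengths exists)

Yes


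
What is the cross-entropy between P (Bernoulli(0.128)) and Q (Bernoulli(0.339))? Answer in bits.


H(P,Q) = -p*log2(q) - (1-p)*log2(1-q). -0.128*log2(0.339) = 0.199762; -0.872*log2(0.661) = 0.520826. H(P,Q) = 0.199762 + 0.520826 = 0.7206

0.7206 bits


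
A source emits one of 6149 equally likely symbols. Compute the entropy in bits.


H = log2(n) = log2(6149) = 12.5861

12.5861 bits


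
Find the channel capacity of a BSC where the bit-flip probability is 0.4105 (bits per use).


H(p) = -p*log2(p) - (1-p)*log2(1-p) = -0.4105*log2(0.4105) - 0.5895*log2(0.5895) = 0.527306 + 0.449456 = 0.9768. C = 1 - H(p) = 1 - 0.9768 = 0.0232

0.0232 bits


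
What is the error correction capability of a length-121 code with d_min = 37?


Correction capability = floor((d-1)/2) = floor((37-1)/2) = 18

18 errors


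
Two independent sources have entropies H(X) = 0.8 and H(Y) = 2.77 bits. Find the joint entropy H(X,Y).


For independent variables, H(X,Y) = H(X) + H(Y) = 0.8 + 2.77 = 3.57

3.57 bits


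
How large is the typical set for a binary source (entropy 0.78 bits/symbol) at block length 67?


log2|A_typical| = nH = 67 * 0.78 = 52.26, so |A_typical| ~ 2^52.26 = 5.393e+15

5.393e+15


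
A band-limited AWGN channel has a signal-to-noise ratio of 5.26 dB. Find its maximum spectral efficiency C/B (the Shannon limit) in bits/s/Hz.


SNR_linear = 10^(5.26/10) = 3.3574; C/B = log2(1 + SNR_linear) = log2(1 + 3.3574) = 2.1235

2.1235 bits/s/Hz


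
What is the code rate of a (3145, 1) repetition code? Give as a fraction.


Rate = k/n = 1/3145

1/3145


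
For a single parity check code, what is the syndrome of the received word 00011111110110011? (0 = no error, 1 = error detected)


Syndrome = XOR of all bits = 0 XOR 0 XOR 0 XOR 1 XOR 1 XOR 1 XOR 1 XOR 1 XOR 1 XOR 1 XOR 0 XOR 1 XOR 1 XOR 0 XOR 0 XOR 1 XOR 1 = 1

1


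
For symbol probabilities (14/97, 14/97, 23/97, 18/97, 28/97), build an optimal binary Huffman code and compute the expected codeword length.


Huffman construction (repeatedly merge the two least-probable nodes; each merge adds 1 bit to every symbol beneath it): 14/97 + 14/97 = 28/97; 18/97 + 23/97 = 41/97; 28/97 + 28/97 = 56/97; 41/97 + 56/97 = 1. Resulting codeword lengths (in the order the probabilities were given): (3, 3, 2, 2, 2). L_avg = sum(p_i * l_i) = 14/97*3 + 14/97*3 + 23/97*2 + 18/97*2 + 28/97*2 = 222/97 = 2.2887

2.2887 bits


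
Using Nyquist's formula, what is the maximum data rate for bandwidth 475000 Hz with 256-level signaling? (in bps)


Rate = 2 * B * log2(M) = 2 * 475000 * 8.0 = 7600000.0

7600000.0 bps


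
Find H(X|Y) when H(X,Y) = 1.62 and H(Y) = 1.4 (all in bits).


H(X|Y) = H(X,Y) - H(Y) = 1.62 - 1.4 = 0.22

0.22 bits


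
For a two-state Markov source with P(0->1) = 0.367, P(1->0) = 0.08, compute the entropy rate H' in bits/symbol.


Stationary distribution: pi_0 = p10/(p01+p10) = 0.179, pi_1 = 0.821. Entropy rate H' = pi_0*H(p01) + pi_1*H(p10) = 0.179*0.9483 + 0.821*0.4022 = 0.4999

0.4999 bits/symbol


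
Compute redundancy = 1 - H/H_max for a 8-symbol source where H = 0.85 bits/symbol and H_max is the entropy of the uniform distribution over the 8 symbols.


H_max = log2(K) = log2(8) = 3.0 bits/symbol. Redundancy = 1 - H/H_max = 1 - 0.85/3.0 = 1 - 0.2833 = 0.7167

0.7167


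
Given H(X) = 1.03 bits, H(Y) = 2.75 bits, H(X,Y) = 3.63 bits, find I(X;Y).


I(X;Y) = H(X) + H(Y) - H(X,Y) = 1.03 + 2.75 - 3.63 = 0.15

0.15 bits


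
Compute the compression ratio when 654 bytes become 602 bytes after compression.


Ratio = original / compressed = 654 / 602 = 1.0864

1.0864


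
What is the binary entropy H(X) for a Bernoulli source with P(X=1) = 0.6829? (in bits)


H = -p*log2(p) - (1-p)*log2(1-p). -0.6829*log2(0.6829) = 0.375768; -0.3171*log2(0.3171) = 0.525432. H = 0.375768 + 0.525432 = 0.9012

0.9012 bits


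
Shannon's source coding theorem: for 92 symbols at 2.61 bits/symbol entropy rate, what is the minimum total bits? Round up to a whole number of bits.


Minimum bits >= n * H = 92 * 2.61 = 240.12, rounded up to a whole number of bits = 241

241 bits


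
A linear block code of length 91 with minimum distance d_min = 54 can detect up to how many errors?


Detection capability = d_min - 1 = 54 - 1 = 53

53 errors


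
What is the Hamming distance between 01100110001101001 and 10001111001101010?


Count differing positions: ^ ^ ^ . ^ . . ^ . . . . . . . ^ ^ = 7 differences

7


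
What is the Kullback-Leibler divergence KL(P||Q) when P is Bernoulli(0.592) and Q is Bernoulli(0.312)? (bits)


KL = p*log2(p/q) + (1-p)*log2((1-p)/(1-q)) = 0.592*log2(0.592/0.312) + 0.408*log2(0.408/0.688) = 0.2395

0.2395 bits


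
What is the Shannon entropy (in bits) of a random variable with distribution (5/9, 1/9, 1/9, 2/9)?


H = -sum(p_i * log2(p_i)). Terms: -(5/9)*log2(5/9) = 0.471109; -(1/9)*log2(1/9) = 0.352214; -(1/9)*log2(1/9) = 0.352214; -(2/9)*log2(2/9) = 0.482206. H = 0.471109 + 0.352214 + 0.352214 + 0.482206 = 1.6577

1.6577 bits


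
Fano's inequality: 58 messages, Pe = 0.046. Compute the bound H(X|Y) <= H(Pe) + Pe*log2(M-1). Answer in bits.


H(Pe) = -Pe*log2(Pe) - (1-Pe)*log2(1-Pe) = -0.046*log2(0.046) - 0.954*log2(0.954) = 0.204342 + 0.064814 = 0.2692. Pe*log2(M-1) = 0.046*log2(57) = 0.268313. Bound = H(Pe) + Pe*log2(M-1) = 0.204342 + 0.064814 + 0.268313 = 0.5375

0.5375 bits


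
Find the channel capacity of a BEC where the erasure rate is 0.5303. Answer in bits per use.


C = 1 - epsilon = 1 - 0.5303 = 0.4697

0.4697 bits


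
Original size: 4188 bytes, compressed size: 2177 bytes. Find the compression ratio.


Ratio = original / compressed = 4188 / 2177 = 1.9237

1.9237


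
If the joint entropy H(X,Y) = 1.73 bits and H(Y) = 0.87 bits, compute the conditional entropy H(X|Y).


H(X|Y) = H(X,Y) - H(Y) = 1.73 - 0.87 = 0.86

0.86 bits


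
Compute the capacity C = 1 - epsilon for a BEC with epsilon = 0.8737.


C = 1 - epsilon = 1 - 0.8737 = 0.1263

0.1263 bits


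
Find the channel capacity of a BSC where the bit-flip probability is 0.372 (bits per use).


H(p) = -p*log2(p) - (1-p)*log2(1-p) = -0.372*log2(0.372) - 0.628*log2(0.628) = 0.530705 + 0.421491 = 0.9522. C = 1 - H(p) = 1 - 0.9522 = 0.0478

0.0478 bits


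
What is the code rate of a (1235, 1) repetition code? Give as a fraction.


Rate = k/n = 1/1235

1/1235


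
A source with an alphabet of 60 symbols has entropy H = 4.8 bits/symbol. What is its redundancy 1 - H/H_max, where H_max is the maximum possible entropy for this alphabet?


H_max = log2(K) = log2(60) = 5.9069 bits/symbol. Redundancy = 1 - H/H_max = 1 - 4.8/5.9069 = 1 - 0.8126 = 0.1874

0.1874


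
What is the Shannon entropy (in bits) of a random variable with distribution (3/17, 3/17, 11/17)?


H = -sum(p_i * log2(p_i)). Terms: -(3/17)*log2(3/17) = 0.441618; -(3/17)*log2(3/17) = 0.441618; -(11/17)*log2(11/17) = 0.406373. H = 0.441618 + 0.441618 + 0.406373 = 1.2896

1.2896 bits


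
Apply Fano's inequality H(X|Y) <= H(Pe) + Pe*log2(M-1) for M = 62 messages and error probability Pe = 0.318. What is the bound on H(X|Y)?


H(Pe) = -Pe*log2(Pe) - (1-Pe)*log2(1-Pe) = -0.318*log2(0.318) - 0.682*log2(0.682) = 0.525623 + 0.376571 = 0.9022. Pe*log2(M-1) = 0.318*log2(61) = 1.885974. Bound = H(Pe) + Pe*log2(M-1) = 0.525623 + 0.376571 + 1.885974 = 2.7882

2.7882 bits


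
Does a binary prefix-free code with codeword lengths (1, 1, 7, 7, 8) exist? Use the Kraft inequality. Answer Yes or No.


Kraft sum = sum(2^(-l_i)) = 1.0195, need <= 1. Result: violated (a binary prefix-free code with these lengths cannot exist)

No


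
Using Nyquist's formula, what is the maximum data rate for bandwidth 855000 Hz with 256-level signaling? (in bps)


Rate = 2 * B * log2(M) = 2 * 855000 * 8.0 = 13680000.0

13680000.0 bps


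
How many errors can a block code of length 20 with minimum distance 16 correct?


Correction capability = floor((d-1)/2) = floor((16-1)/2) = 7

7 errors


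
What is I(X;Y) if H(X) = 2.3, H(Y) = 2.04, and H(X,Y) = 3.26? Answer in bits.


I(X;Y) = H(X) + H(Y) - H(X,Y) = 2.3 + 2.04 - 3.26 = 1.08

1.08 bits


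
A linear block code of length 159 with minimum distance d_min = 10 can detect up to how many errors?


Detection capability = d_min - 1 = 10 - 1 = 9

9 errors


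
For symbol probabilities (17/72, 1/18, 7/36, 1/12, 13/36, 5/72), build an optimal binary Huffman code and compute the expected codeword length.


Huffman construction (repeatedly merge the two least-probable nodes; each merge adds 1 bit to every symbol beneath it): 1/18 + 5/72 = 1/8; 1/12 + 1/8 = 5/24; 7/36 + 5/24 = 29/72; 17/72 + 13/36 = 43/72; 29/72 + 43/72 = 1. Resulting codeword lengths (in the order the probabilities were given): (2, 4, 2, 3, 2, 4). L_avg = sum(p_i * l_i) = 17/72*2 + 1/18*4 + 7/36*2 + 1/12*3 + 13/36*2 + 5/72*4 = 7/3 = 2.3333

2.3333 bits


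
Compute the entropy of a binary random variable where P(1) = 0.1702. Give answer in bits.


H = -p*log2(p) - (1-p)*log2(1-p). -0.1702*log2(0.1702) = 0.434809; -0.8298*log2(0.8298) = 0.223353. H = 0.434809 + 0.223353 = 0.6582

0.6582 bits


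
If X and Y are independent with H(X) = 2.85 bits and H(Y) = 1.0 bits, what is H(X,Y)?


For independent variables, H(X,Y) = H(X) + H(Y) = 2.85 + 1.0 = 3.85

3.85 bits


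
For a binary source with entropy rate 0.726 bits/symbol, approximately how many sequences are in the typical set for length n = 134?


log2|A_typical| = nH = 134 * 0.726 = 97.284, so |A_typical| ~ 2^97.284 = 1.929e+29

1.929e+29


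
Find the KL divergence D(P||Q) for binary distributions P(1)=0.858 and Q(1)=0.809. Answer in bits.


KL = p*log2(p/q) + (1-p)*log2((1-p)/(1-q)) = 0.858*log2(0.858/0.809) + 0.142*log2(0.142/0.191) = 0.0121

0.0121 bits


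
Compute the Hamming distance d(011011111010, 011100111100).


Count differing positions: . . . ^ ^ ^ . . . ^ ^ . = 5 differences

5


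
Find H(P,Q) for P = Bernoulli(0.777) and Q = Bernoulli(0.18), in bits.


H(P,Q) = -p*log2(q) - (1-p)*log2(1-q). -0.777*log2(0.18) = 1.922245; -0.223*log2(0.82) = 0.063846. H(P,Q) = 1.922245 + 0.063846 = 1.9861

1.9861 bits


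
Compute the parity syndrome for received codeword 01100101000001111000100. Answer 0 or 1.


Syndrome = XOR of all bits = 0 XOR 1 XOR 1 XOR 0 XOR 0 XOR 1 XOR 0 XOR 1 XOR 0 XOR 0 XOR 0 XOR 0 XOR 0 XOR 1 XOR 1 XOR 1 XOR 1 XOR 0 XOR 0 XOR 0 XOR 1 XOR 0 XOR 0 = 1

1


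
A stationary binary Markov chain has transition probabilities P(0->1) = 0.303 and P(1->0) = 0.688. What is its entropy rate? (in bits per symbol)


Stationary distribution: pi_0 = p10/(p01+p10) = 0.6942, pi_1 = 0.3058. Entropy rate H' = pi_0*H(p01) + pi_1*H(p10) = 0.6942*0.8849 + 0.3058*0.8955 = 0.8882

0.8882 bits/symbol


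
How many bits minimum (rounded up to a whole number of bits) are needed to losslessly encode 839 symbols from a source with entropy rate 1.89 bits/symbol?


Minimum bits >= n * H = 839 * 1.89 = 1585.71, rounded up to a whole number of bits = 1586

1586 bits


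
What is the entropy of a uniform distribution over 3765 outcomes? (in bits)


H = log2(n) = log2(3765) = 11.8784

11.8784 bits


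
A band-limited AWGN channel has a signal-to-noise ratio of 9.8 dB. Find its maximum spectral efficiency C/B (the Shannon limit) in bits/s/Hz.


SNR_linear = 10^(9.8/10) = 9.5499; C/B = log2(1 + SNR_linear) = log2(1 + 9.5499) = 3.3992

3.3992 bits/s/Hz


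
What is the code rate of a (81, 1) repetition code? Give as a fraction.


Rate = k/n = 1/81

1/81


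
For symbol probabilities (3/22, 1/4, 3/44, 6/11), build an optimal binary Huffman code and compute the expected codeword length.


Huffman construction (repeatedly merge the two least-probable nodes; each merge adds 1 bit to every symbol beneath it): 3/44 + 3/22 = 9/44; 9/44 + 1/4 = 5/11; 5/11 + 6/11 = 1. Resulting codeword lengths (in the order the probabilities were given): (3, 2, 3, 1). L_avg = sum(p_i * l_i) = 3/22*3 + 1/4*2 + 3/44*3 + 6/11*1 = 73/44 = 1.6591

1.6591 bits


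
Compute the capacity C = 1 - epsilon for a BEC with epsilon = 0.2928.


C = 1 - epsilon = 1 - 0.2928 = 0.7072

0.7072 bits


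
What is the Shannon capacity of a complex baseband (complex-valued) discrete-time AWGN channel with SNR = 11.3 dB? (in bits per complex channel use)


SNR_linear = 10^(11.3/10) = 13.4896; C = log2(1 + SNR_linear) = log2(1 + 13.4896) = 3.8569

3.8569 bits/channel use


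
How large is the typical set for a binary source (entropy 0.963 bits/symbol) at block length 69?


log2|A_typical| = nH = 69 * 0.963 = 66.447, so |A_typical| ~ 2^66.447 = 1.006e+20

1.006e+20


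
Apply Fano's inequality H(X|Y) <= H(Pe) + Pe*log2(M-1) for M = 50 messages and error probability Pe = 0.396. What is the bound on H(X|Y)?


H(Pe) = -Pe*log2(Pe) - (1-Pe)*log2(1-Pe) = -0.396*log2(0.396) - 0.604*log2(0.604) = 0.529225 + 0.439337 = 0.9686. Pe*log2(M-1) = 0.396*log2(49) = 2.223425. Bound = H(Pe) + Pe*log2(M-1) = 0.529225 + 0.439337 + 2.223425 = 3.192

3.192 bits


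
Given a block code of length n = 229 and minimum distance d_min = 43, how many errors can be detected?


Detection capability = d_min - 1 = 43 - 1 = 42

42 errors


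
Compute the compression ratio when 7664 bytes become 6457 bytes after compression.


Ratio = original / compressed = 7664 / 6457 = 1.1869

1.1869


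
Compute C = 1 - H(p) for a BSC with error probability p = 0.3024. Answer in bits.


H(p) = -p*log2(p) - (1-p)*log2(1-p) = -0.3024*log2(0.3024) - 0.6976*log2(0.6976) = 0.521782 + 0.362423 = 0.8842. C = 1 - H(p) = 1 - 0.8842 = 0.1158

0.1158 bits


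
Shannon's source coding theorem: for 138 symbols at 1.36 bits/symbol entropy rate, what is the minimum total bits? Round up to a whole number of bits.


Minimum bits >= n * H = 138 * 1.36 = 187.68, rounded up to a whole number of bits = 188

188 bits


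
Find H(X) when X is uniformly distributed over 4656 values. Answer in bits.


H = log2(n) = log2(4656) = 12.1849

12.1849 bits


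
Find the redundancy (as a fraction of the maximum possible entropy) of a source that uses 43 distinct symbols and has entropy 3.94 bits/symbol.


H_max = log2(K) = log2(43) = 5.4263 bits/symbol. Redundancy = 1 - H/H_max = 1 - 3.94/5.4263 = 1 - 0.7261 = 0.2739

0.2739


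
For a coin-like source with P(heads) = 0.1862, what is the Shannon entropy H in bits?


H = -p*log2(p) - (1-p)*log2(1-p). -0.1862*log2(0.1862) = 0.451549; -0.8138*log2(0.8138) = 0.241905. H = 0.451549 + 0.241905 = 0.6935

0.6935 bits


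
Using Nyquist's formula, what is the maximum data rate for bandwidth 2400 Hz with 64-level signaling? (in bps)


Rate = 2 * B * log2(M) = 2 * 2400 * 6.0 = 28800.0

28800.0 bps


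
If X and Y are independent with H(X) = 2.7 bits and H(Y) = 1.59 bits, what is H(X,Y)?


For independent variables, H(X,Y) = H(X) + H(Y) = 2.7 + 1.59 = 4.29

4.29 bits


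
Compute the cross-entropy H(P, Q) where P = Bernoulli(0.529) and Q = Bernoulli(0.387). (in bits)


H(P,Q) = -p*log2(q) - (1-p)*log2(1-q). -0.529*log2(0.387) = 0.724516; -0.471*log2(0.613) = 0.332545. H(P,Q) = 0.724516 + 0.332545 = 1.0571

1.0571 bits


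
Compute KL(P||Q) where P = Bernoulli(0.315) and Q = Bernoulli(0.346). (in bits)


KL = p*log2(p/q) + (1-p)*log2((1-p)/(1-q)) = 0.315*log2(0.315/0.346) + 0.685*log2(0.685/0.654) = 0.0031

0.0031 bits


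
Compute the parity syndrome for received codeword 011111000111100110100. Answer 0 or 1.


Syndrome = XOR of all bits = 0 XOR 1 XOR 1 XOR 1 XOR 1 XOR 1 XOR 0 XOR 0 XOR 0 XOR 1 XOR 1 XOR 1 XOR 1 XOR 0 XOR 0 XOR 1 XOR 1 XOR 0 XOR 1 XOR 0 XOR 0 = 0

0


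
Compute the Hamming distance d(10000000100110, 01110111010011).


Count differing positions: ^ ^ ^ ^ . ^ ^ ^ ^ ^ . ^ . ^ = 11 differences

11


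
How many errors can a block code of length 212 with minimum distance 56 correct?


Correction capability = floor((d-1)/2) = floor((56-1)/2) = 27

27 errors


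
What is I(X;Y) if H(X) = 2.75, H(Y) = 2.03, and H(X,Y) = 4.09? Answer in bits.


I(X;Y) = H(X) + H(Y) - H(X,Y) = 2.75 + 2.03 - 4.09 = 0.69

0.69 bits


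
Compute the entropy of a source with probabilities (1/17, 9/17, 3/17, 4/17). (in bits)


H = -sum(p_i * log2(p_i)). Terms: -(1/17)*log2(1/17) = 0.240439; -(9/17)*log2(9/17) = 0.485755; -(3/17)*log2(3/17) = 0.441618; -(4/17)*log2(4/17) = 0.491168. H = 0.240439 + 0.485755 + 0.441618 + 0.491168 = 1.659

1.659 bits


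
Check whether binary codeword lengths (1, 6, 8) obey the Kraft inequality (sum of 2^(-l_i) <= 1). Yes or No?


Kraft sum = sum(2^(-l_i)) = 0.5195, need <= 1. Result: satisfied (a binary prefix-free code with these lengths exists)

Yes


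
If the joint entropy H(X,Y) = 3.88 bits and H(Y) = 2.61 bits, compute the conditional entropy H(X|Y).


H(X|Y) = H(X,Y) - H(Y) = 3.88 - 2.61 = 1.27

1.27 bits


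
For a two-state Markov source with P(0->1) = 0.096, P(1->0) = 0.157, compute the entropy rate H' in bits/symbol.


Stationary distribution: pi_0 = p10/(p01+p10) = 0.6206, pi_1 = 0.3794. Entropy rate H' = pi_0*H(p01) + pi_1*H(p10) = 0.6206*0.4562 + 0.3794*0.6271 = 0.521

0.521 bits/symbol


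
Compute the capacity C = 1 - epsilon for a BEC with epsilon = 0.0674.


C = 1 - epsilon = 1 - 0.0674 = 0.9326

0.9326 bits


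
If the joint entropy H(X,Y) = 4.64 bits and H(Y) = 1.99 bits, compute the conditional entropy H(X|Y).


H(X|Y) = H(X,Y) - H(Y) = 4.64 - 1.99 = 2.65

2.65 bits


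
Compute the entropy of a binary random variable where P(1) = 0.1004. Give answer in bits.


H = -p*log2(p) - (1-p)*log2(1-p). -0.1004*log2(0.1004) = 0.332943; -0.8996*log2(0.8996) = 0.137319. H = 0.332943 + 0.137319 = 0.4703

0.4703 bits


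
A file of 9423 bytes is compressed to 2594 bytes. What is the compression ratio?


Ratio = original / compressed = 9423 / 2594 = 3.6326

3.6326


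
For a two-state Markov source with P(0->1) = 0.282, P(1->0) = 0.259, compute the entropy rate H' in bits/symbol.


Stationary distribution: pi_0 = p10/(p01+p10) = 0.4787, pi_1 = 0.5213. Entropy rate H' = pi_0*H(p01) + pi_1*H(p10) = 0.4787*0.8582 + 0.5213*0.8252 = 0.841

0.841 bits/symbol


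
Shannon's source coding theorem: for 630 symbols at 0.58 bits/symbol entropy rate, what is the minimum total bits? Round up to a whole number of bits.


Minimum bits >= n * H = 630 * 0.58 = 365.4, rounded up to a whole number of bits = 366

366 bits


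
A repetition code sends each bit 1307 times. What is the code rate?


Rate = k/n = 1/1307

1/1307


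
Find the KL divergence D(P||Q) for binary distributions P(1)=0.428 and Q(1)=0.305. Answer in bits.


KL = p*log2(p/q) + (1-p)*log2((1-p)/(1-q)) = 0.428*log2(0.428/0.305) + 0.572*log2(0.572/0.695) = 0.0485

0.0485 bits


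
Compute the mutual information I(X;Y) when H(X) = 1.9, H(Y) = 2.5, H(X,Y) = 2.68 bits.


I(X;Y) = H(X) + H(Y) - H(X,Y) = 1.9 + 2.5 - 2.68 = 1.72

1.72 bits


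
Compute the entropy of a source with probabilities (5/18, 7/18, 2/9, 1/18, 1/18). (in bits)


H = -sum(p_i * log2(p_i)). Terms: -(5/18)*log2(5/18) = 0.513332; -(7/18)*log2(7/18) = 0.529888; -(2/9)*log2(2/9) = 0.482206; -(1/18)*log2(1/18) = 0.231663; -(1/18)*log2(1/18) = 0.231663. H = 0.513332 + 0.529888 + 0.482206 + 0.231663 + 0.231663 = 1.9888

1.9888 bits


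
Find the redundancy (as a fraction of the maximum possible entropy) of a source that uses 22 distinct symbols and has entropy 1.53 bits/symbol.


H_max = log2(K) = log2(22) = 4.4594 bits/symbol. Redundancy = 1 - H/H_max = 1 - 1.53/4.4594 = 1 - 0.3431 = 0.6569

0.6569


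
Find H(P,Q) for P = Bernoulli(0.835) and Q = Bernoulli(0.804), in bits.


H(P,Q) = -p*log2(q) - (1-p)*log2(1-q). -0.835*log2(0.804) = 0.262802; -0.165*log2(0.196) = 0.387927. H(P,Q) = 0.262802 + 0.387927 = 0.6507

0.6507 bits


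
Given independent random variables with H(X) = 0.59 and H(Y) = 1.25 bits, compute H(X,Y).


For independent variables, H(X,Y) = H(X) + H(Y) = 0.59 + 1.25 = 1.84

1.84 bits


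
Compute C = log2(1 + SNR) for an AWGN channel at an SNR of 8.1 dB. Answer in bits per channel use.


SNR_linear = 10^(8.1/10) = 6.4565; C = log2(1 + SNR_linear) = log2(1 + 6.4565) = 2.8985

2.8985 bits/channel use


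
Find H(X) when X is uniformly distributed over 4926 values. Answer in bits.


H = log2(n) = log2(4926) = 12.2662

12.2662 bits


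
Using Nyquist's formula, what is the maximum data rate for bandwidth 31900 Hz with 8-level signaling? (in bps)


Rate = 2 * B * log2(M) = 2 * 31900 * 3.0 = 191400.0

191400.0 bps


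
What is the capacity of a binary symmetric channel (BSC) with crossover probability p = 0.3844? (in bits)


H(p) = -p*log2(p) - (1-p)*log2(1-p) = -0.3844*log2(0.3844) - 0.6156*log2(0.6156) = 0.530211 + 0.430880 = 0.9611. C = 1 - H(p) = 1 - 0.9611 = 0.0389

0.0389 bits


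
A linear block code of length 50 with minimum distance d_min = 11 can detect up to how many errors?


Detection capability = d_min - 1 = 11 - 1 = 10

10 errors


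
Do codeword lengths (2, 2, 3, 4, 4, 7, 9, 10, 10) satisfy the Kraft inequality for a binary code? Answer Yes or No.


Kraft sum = sum(2^(-l_i)) = 0.7617, need <= 1. Result: satisfied (a binary prefix-free code with these lengths exists)

Yes


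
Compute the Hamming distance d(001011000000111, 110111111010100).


Count differing positions: ^ ^ ^ ^ . . ^ ^ ^ . ^ . . ^ ^ = 10 differences

10


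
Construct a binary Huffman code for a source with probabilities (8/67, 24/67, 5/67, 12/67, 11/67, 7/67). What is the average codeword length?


Huffman construction (repeatedly merge the two least-probable nodes; each merge adds 1 bit to every symbol beneath it): 5/67 + 7/67 = 12/67; 8/67 + 11/67 = 19/67; 12/67 + 12/67 = 24/67; 19/67 + 24/67 = 43/67; 24/67 + 43/67 = 1. Resulting codeword lengths (in the order the probabilities were given): (3, 2, 3, 2, 3, 3). L_avg = sum(p_i * l_i) = 8/67*3 + 24/67*2 + 5/67*3 + 12/67*2 + 11/67*3 + 7/67*3 = 165/67 = 2.4627

2.4627 bits


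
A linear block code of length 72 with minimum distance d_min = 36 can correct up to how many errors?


Correction capability = floor((d-1)/2) = floor((36-1)/2) = 17

17 errors


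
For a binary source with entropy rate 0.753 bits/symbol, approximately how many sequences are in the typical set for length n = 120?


log2|A_typical| = nH = 120 * 0.753 = 90.36, so |A_typical| ~ 2^90.36 = 1.589e+27

1.589e+27


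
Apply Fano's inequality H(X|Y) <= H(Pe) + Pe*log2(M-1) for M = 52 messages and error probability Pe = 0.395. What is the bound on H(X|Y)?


H(Pe) = -Pe*log2(Pe) - (1-Pe)*log2(1-Pe) = -0.395*log2(0.395) - 0.605*log2(0.605) = 0.529330 + 0.438621 = 0.968. Pe*log2(M-1) = 0.395*log2(51) = 2.240608. Bound = H(Pe) + Pe*log2(M-1) = 0.529330 + 0.438621 + 2.240608 = 3.2086

3.2086 bits


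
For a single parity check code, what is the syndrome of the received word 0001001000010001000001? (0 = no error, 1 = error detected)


Syndrome = XOR of all bits = 0 XOR 0 XOR 0 XOR 1 XOR 0 XOR 0 XOR 1 XOR 0 XOR 0 XOR 0 XOR 0 XOR 1 XOR 0 XOR 0 XOR 0 XOR 1 XOR 0 XOR 0 XOR 0 XOR 0 XOR 0 XOR 1 = 1

1


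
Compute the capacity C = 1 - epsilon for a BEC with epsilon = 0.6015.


C = 1 - epsilon = 1 - 0.6015 = 0.3985

0.3985 bits


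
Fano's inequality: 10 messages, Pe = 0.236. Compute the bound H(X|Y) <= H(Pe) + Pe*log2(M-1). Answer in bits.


H(Pe) = -Pe*log2(Pe) - (1-Pe)*log2(1-Pe) = -0.236*log2(0.236) - 0.764*log2(0.764) = 0.491621 + 0.296704 = 0.7883. Pe*log2(M-1) = 0.236*log2(9) = 0.748102. Bound = H(Pe) + Pe*log2(M-1) = 0.491621 + 0.296704 + 0.748102 = 1.5364

1.5364 bits


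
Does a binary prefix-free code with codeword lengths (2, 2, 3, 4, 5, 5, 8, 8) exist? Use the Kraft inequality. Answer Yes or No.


Kraft sum = sum(2^(-l_i)) = 0.7578, need <= 1. Result: satisfied (a binary prefix-free code with these lengths exists)

Yes


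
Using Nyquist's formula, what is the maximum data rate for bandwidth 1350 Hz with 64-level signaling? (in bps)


Rate = 2 * B * log2(M) = 2 * 1350 * 6.0 = 16200.0

16200.0 bps


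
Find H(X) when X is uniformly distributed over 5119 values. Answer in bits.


H = log2(n) = log2(5119) = 12.3216

12.3216 bits


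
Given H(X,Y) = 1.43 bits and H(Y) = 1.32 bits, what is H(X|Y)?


H(X|Y) = H(X,Y) - H(Y) = 1.43 - 1.32 = 0.11

0.11 bits


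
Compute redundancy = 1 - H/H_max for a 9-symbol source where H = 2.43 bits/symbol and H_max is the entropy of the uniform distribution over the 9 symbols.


H_max = log2(K) = log2(9) = 3.1699 bits/symbol. Redundancy = 1 - H/H_max = 1 - 2.43/3.1699 = 1 - 0.7666 = 0.2334

0.2334


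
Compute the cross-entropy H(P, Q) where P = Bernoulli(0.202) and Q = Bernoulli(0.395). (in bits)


H(P,Q) = -p*log2(q) - (1-p)*log2(1-q). -0.202*log2(0.395) = 0.270695; -0.798*log2(0.605) = 0.578544. H(P,Q) = 0.270695 + 0.578544 = 0.8492

0.8492 bits


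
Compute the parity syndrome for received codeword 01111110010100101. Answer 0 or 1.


Syndrome = XOR of all bits = 0 XOR 1 XOR 1 XOR 1 XOR 1 XOR 1 XOR 1 XOR 0 XOR 0 XOR 1 XOR 0 XOR 1 XOR 0 XOR 0 XOR 1 XOR 0 XOR 1 = 0

0


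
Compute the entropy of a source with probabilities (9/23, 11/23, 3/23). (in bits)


H = -sum(p_i * log2(p_i)). Terms: -(9/23)*log2(9/23) = 0.529684; -(11/23)*log2(11/23) = 0.508932; -(3/23)*log2(3/23) = 0.383296. H = 0.529684 + 0.508932 + 0.383296 = 1.4219

1.4219 bits


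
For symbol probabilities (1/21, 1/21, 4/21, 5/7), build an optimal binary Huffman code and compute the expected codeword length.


Huffman construction (repeatedly merge the two least-probable nodes; each merge adds 1 bit to every symbol beneath it): 1/21 + 1/21 = 2/21; 2/21 + 4/21 = 2/7; 2/7 + 5/7 = 1. Resulting codeword lengths (in the order the probabilities were given): (3, 3, 2, 1). L_avg = sum(p_i * l_i) = 1/21*3 + 1/21*3 + 4/21*2 + 5/7*1 = 29/21 = 1.381

1.381 bits


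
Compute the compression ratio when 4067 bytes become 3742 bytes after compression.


Ratio = original / compressed = 4067 / 3742 = 1.0869

1.0869


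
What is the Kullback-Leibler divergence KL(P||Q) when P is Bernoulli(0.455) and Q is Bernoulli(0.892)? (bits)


KL = p*log2(p/q) + (1-p)*log2((1-p)/(1-q)) = 0.455*log2(0.455/0.892) + 0.545*log2(0.545/0.108) = 0.8308

0.8308 bits


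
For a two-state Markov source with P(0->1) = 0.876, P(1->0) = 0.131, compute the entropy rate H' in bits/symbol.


Stationary distribution: pi_0 = p10/(p01+p10) = 0.1301, pi_1 = 0.8699. Entropy rate H' = pi_0*H(p01) + pi_1*H(p10) = 0.1301*0.5408 + 0.8699*0.5602 = 0.5576

0.5576 bits/symbol


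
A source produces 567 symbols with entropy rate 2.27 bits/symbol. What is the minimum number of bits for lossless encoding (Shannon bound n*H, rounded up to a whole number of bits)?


Minimum bits >= n * H = 567 * 2.27 = 1287.09, rounded up to a whole number of bits = 1288

1288 bits


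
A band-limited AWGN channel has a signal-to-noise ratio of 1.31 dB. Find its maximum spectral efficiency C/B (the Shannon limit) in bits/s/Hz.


SNR_linear = 10^(1.31/10) = 1.3521; C/B = log2(1 + SNR_linear) = log2(1 + 1.3521) = 1.2339

1.2339 bits/s/Hz


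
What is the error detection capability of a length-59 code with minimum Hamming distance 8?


Detection capability = d_min - 1 = 8 - 1 = 7

7 errors


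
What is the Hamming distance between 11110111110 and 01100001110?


Count differing positions: ^ . . ^ . ^ ^ . . . . = 4 differences

4


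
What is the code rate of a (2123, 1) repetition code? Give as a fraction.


Rate = k/n = 1/2123

1/2123


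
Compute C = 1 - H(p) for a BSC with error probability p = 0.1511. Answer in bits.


H(p) = -p*log2(p) - (1-p)*log2(1-p) = -0.1511*log2(0.1511) - 0.8489*log2(0.8489) = 0.411963 + 0.200623 = 0.6126. C = 1 - H(p) = 1 - 0.6126 = 0.3874

0.3874 bits


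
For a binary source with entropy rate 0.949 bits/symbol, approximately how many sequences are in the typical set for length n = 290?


log2|A_typical| = nH = 290 * 0.949 = 275.21, so |A_typical| ~ 2^275.21 = 7.022e+82

7.022e+82


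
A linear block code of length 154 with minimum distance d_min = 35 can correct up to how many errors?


Correction capability = floor((d-1)/2) = floor((35-1)/2) = 17

17 errors


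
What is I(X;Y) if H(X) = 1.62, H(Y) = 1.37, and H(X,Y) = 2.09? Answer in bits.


I(X;Y) = H(X) + H(Y) - H(X,Y) = 1.62 + 1.37 - 2.09 = 0.9

0.9 bits


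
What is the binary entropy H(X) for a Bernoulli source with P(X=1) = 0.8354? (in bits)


H = -p*log2(p) - (1-p)*log2(1-p). -0.8354*log2(0.8354) = 0.216754; -0.1646*log2(0.1646) = 0.428448. H = 0.216754 + 0.428448 = 0.6452

0.6452 bits


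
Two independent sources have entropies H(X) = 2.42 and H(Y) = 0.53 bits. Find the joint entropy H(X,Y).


For independent variables, H(X,Y) = H(X) + H(Y) = 2.42 + 0.53 = 2.95

2.95 bits


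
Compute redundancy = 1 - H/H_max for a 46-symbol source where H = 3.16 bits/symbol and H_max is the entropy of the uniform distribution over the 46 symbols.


H_max = log2(K) = log2(46) = 5.5236 bits/symbol. Redundancy = 1 - H/H_max = 1 - 3.16/5.5236 = 1 - 0.5721 = 0.4279

0.4279


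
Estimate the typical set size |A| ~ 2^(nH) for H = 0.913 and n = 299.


log2|A_typical| = nH = 299 * 0.913 = 272.987, so |A_typical| ~ 2^272.987 = 1.504e+82

1.504e+82


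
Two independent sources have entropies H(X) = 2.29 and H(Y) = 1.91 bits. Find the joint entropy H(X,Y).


For independent variables, H(X,Y) = H(X) + H(Y) = 2.29 + 1.91 = 4.2

4.2 bits


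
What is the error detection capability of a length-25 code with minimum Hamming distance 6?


Detection capability = d_min - 1 = 6 - 1 = 5

5 errors


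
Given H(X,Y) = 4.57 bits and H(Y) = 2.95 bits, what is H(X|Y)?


H(X|Y) = H(X,Y) - H(Y) = 4.57 - 2.95 = 1.62

1.62 bits


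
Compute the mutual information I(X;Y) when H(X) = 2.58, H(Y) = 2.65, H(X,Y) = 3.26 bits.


I(X;Y) = H(X) + H(Y) - H(X,Y) = 2.58 + 2.65 - 3.26 = 1.97

1.97 bits


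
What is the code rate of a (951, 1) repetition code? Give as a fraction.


Rate = k/n = 1/951

1/951


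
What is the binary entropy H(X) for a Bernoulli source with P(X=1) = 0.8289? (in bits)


H = -p*log2(p) - (1-p)*log2(1-p). -0.8289*log2(0.8289) = 0.224408; -0.1711*log2(0.1711) = 0.435807. H = 0.224408 + 0.435807 = 0.6602

0.6602 bits


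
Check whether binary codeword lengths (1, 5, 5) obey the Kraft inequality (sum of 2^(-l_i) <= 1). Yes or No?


Kraft sum = sum(2^(-l_i)) = 0.5625, need <= 1. Result: satisfied (a binary prefix-free code with these lengths exists)

Yes


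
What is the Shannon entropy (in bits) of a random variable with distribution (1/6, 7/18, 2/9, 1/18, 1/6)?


H = -sum(p_i * log2(p_i)). Terms: -(1/6)*log2(1/6) = 0.430827; -(7/18)*log2(7/18) = 0.529888; -(2/9)*log2(2/9) = 0.482206; -(1/18)*log2(1/18) = 0.231663; -(1/6)*log2(1/6) = 0.430827. H = 0.430827 + 0.529888 + 0.482206 + 0.231663 + 0.430827 = 2.1054

2.1054 bits


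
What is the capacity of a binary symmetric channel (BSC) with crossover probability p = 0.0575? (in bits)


H(p) = -p*log2(p) - (1-p)*log2(1-p) = -0.0575*log2(0.0575) - 0.9425*log2(0.9425) = 0.236917 + 0.080523 = 0.3174. C = 1 - H(p) = 1 - 0.3174 = 0.6826

0.6826 bits


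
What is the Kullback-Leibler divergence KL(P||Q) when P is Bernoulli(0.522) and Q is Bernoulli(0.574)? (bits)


KL = p*log2(p/q) + (1-p)*log2((1-p)/(1-q)) = 0.522*log2(0.522/0.574) + 0.478*log2(0.478/0.426) = 0.0079

0.0079 bits


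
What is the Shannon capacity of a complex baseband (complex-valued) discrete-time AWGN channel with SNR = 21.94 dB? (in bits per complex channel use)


SNR_linear = 10^(21.94/10) = 156.3148; C = log2(1 + SNR_linear) = log2(1 + 156.3148) = 7.2975

7.2975 bits/channel use


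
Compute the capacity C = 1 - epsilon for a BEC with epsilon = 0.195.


C = 1 - epsilon = 1 - 0.195 = 0.805

0.805 bits


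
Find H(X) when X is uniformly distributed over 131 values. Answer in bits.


H = log2(n) = log2(131) = 7.0334

7.0334 bits


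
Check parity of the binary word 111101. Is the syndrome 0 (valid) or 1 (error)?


Syndrome = XOR of all bits = 1 XOR 1 XOR 1 XOR 1 XOR 0 XOR 1 = 1

1


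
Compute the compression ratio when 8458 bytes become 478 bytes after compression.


Ratio = original / compressed = 8458 / 478 = 17.6946

17.6946


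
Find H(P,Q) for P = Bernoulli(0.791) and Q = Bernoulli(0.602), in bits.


H(P,Q) = -p*log2(q) - (1-p)*log2(1-q). -0.791*log2(0.602) = 0.579142; -0.209*log2(0.398) = 0.277794. H(P,Q) = 0.579142 + 0.277794 = 0.8569

0.8569 bits


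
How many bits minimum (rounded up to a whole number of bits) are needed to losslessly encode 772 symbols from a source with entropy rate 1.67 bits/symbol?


Minimum bits >= n * H = 772 * 1.67 = 1289.24, rounded up to a whole number of bits = 1290

1290 bits


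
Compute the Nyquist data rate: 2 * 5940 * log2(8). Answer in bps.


Rate = 2 * B * log2(M) = 2 * 5940 * 3.0 = 35640.0

35640.0 bps


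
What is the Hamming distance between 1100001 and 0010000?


Count differing positions: ^ ^ ^ . . . ^ = 4 differences

4


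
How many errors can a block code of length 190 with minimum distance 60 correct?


Correction capability = floor((d-1)/2) = floor((60-1)/2) = 29

29 errors


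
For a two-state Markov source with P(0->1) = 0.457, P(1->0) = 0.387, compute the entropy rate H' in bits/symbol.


Stationary distribution: pi_0 = p10/(p01+p10) = 0.4585, pi_1 = 0.5415. Entropy rate H' = pi_0*H(p01) + pi_1*H(p10) = 0.4585*0.9947 + 0.5415*0.9628 = 0.9774

0.9774 bits/symbol


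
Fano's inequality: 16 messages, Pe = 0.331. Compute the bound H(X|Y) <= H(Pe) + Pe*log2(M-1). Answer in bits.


H(Pe) = -Pe*log2(Pe) - (1-Pe)*log2(1-Pe) = -0.331*log2(0.331) - 0.669*log2(0.669) = 0.527977 + 0.387968 = 0.9159. Pe*log2(M-1) = 0.331*log2(15) = 1.293181. Bound = H(Pe) + Pe*log2(M-1) = 0.527977 + 0.387968 + 1.293181 = 2.2091

2.2091 bits


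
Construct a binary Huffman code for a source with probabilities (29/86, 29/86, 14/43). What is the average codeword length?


Huffman construction (repeatedly merge the two least-probable nodes; each merge adds 1 bit to every symbol beneath it): 14/43 + 29/86 = 57/86; 29/86 + 57/86 = 1. Resulting codeword lengths (in the order the probabilities were given): (2, 1, 2). L_avg = sum(p_i * l_i) = 29/86*2 + 29/86*1 + 14/43*2 = 143/86 = 1.6628

1.6628 bits


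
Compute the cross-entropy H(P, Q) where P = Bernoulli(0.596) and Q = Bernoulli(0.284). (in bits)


H(P,Q) = -p*log2(q) - (1-p)*log2(1-q). -0.596*log2(0.284) = 1.082358; -0.404*log2(0.716) = 0.194715. H(P,Q) = 1.082358 + 0.194715 = 1.2771

1.2771 bits


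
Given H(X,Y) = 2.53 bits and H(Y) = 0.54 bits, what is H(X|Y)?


H(X|Y) = H(X,Y) - H(Y) = 2.53 - 0.54 = 1.99

1.99 bits


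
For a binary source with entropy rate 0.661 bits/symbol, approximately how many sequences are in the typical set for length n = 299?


log2|A_typical| = nH = 299 * 0.661 = 197.639, so |A_typical| ~ 2^197.639 = 3.128e+59

3.128e+59


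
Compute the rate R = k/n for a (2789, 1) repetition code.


Rate = k/n = 1/2789

1/2789


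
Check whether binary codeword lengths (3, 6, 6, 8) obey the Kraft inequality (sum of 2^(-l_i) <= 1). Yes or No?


Kraft sum = sum(2^(-l_i)) = 0.1602, need <= 1. Result: satisfied (a binary prefix-free code with these lengths exists)

Yes
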